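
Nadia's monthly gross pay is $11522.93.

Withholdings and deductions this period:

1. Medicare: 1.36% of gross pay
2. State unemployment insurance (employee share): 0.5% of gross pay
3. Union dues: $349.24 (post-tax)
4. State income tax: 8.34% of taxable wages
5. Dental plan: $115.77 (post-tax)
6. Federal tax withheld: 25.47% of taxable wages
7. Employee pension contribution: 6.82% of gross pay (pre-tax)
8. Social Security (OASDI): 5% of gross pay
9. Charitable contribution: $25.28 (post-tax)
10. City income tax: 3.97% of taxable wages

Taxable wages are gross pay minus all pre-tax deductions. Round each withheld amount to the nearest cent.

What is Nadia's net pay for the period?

$5399.85

Employee pension contribution: $11522.93 × 0.0682 = $785.86
Taxable wages = $11522.93 − $785.86 = $10737.07
Federal tax withheld: $10737.07 × 0.2547 = $2734.73
City income tax: $10737.07 × 0.0397 = $426.26
State income tax: $10737.07 × 0.0834 = $895.47
State unemployment insurance (employee share): $11522.93 × 0.005 = $57.61
Medicare: $11522.93 × 0.0136 = $156.71
Social Security (OASDI): $11522.93 × 0.05 = $576.15
Dental plan: $115.77
Union dues: $349.24
Charitable contribution: $25.28
Total deductions = $785.86 + $2734.73 + $426.26 + $895.47 + $57.61 + $156.71 + $576.15 + $115.77 + $349.24 + $25.28 = $6123.08
Net pay = $11522.93 − $6123.08 = $5399.85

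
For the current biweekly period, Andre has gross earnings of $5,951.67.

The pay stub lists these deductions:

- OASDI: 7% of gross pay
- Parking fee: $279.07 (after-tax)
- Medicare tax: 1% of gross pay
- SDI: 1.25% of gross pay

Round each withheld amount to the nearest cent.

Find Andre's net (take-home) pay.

$5,122.06

Medicare tax: $5,951.67 × 0.01 = $59.52
OASDI: $5,951.67 × 0.07 = $416.62
SDI: $5,951.67 × 0.0125 = $74.40
Parking fee: $279.07
Total deductions = $59.52 + $416.62 + $74.40 + $279.07 = $829.61
Net pay = $5,951.67 − $829.61 = $5,122.06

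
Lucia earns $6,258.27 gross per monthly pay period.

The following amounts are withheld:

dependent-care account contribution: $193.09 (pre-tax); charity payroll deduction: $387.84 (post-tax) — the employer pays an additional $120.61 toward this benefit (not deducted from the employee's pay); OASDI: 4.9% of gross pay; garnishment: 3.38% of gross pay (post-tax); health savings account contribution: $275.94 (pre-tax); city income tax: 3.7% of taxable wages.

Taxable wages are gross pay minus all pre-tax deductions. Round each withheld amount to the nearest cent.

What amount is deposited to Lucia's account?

$4,669.01

Dependent-care account contribution: $193.09
Health savings account contribution: $275.94
Pre-tax total = $193.09 + $275.94 = $469.03
Taxable wages = $6,258.27 − $469.03 = $5,789.24
City income tax: $5,789.24 × 0.037 = $214.20
OASDI: $6,258.27 × 0.049 = $306.66
Charity payroll deduction: $387.84
Garnishment: $6,258.27 × 0.0338 = $211.53
(Employer's $120.61 toward charity payroll deduction is not withheld from the employee.)
Total deductions = $193.09 + $275.94 + $214.20 + $306.66 + $387.84 + $211.53 = $1,589.26
Net pay = $6,258.27 − $1,589.26 = $4,669.01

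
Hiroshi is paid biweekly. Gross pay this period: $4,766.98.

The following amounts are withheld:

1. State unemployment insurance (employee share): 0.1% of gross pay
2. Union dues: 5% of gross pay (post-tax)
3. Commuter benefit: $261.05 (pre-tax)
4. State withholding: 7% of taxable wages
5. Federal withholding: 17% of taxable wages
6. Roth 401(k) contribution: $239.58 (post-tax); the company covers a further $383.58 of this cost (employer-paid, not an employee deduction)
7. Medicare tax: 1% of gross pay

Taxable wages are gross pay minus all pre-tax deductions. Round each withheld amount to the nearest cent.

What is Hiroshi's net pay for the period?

Commuter benefit: $261.05
Taxable wages = $4,766.98 − $261.05 = $4,505.93
Federal withholding: $4,505.93 × 0.17 = $766.01
State withholding: $4,505.93 × 0.07 = $315.42
Medicare tax: $4,766.98 × 0.01 = $47.67
State unemployment insurance (employee share): $4,766.98 × 0.001 = $4.77
Union dues: $4,766.98 × 0.05 = $238.35
Roth 401(k) contribution: $239.58
(Employer's $383.58 toward Roth 401(k) contribution is not withheld from the employee.)
Total deductions = $261.05 + $766.01 + $315.42 + $47.67 + $4.77 + $238.35 + $239.58 = $1,872.85
Net pay = $4,766.98 − $1,872.85 = $2,894.13

$2,894.13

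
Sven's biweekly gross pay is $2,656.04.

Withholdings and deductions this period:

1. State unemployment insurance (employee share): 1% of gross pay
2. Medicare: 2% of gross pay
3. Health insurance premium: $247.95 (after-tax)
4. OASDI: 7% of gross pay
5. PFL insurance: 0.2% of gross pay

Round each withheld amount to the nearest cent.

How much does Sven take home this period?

$2,137.18

OASDI: $2,656.04 × 0.07 = $185.92
State unemployment insurance (employee share): $2,656.04 × 0.01 = $26.56
Medicare: $2,656.04 × 0.02 = $53.12
PFL insurance: $2,656.04 × 0.002 = $5.31
Health insurance premium: $247.95
Total deductions = $185.92 + $26.56 + $53.12 + $5.31 + $247.95 = $518.86
Net pay = $2,656.04 − $518.86 = $2,137.18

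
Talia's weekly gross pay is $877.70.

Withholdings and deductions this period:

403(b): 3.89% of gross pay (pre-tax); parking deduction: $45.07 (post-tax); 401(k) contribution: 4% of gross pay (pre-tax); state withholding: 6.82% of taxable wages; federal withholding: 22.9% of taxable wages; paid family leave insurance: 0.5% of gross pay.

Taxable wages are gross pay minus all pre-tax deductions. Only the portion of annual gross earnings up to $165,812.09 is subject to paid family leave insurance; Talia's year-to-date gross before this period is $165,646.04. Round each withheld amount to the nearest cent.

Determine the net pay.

401(k) contribution: $877.70 × 0.04 = $35.11
403(b): $877.70 × 0.0389 = $34.14
Pre-tax total = $35.11 + $34.14 = $69.25
Taxable wages = $877.70 − $69.25 = $808.45
State withholding: $808.45 × 0.0682 = $55.14
Federal withholding: $808.45 × 0.229 = $185.14
Paid family leave insurance: only $165,812.09 − $165,646.04 = $166.05 of this check is subject → $166.05 × 0.005 = $0.83
Parking deduction: $45.07
Total deductions = $35.11 + $34.14 + $55.14 + $185.14 + $0.83 + $45.07 = $355.43
Net pay = $877.70 − $355.43 = $522.27

$522.27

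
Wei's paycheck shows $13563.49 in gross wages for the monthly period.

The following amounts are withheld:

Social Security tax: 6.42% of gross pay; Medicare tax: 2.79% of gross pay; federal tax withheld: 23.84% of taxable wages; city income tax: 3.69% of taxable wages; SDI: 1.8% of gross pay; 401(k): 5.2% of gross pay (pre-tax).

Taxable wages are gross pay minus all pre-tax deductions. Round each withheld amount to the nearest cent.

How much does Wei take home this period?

$7824.99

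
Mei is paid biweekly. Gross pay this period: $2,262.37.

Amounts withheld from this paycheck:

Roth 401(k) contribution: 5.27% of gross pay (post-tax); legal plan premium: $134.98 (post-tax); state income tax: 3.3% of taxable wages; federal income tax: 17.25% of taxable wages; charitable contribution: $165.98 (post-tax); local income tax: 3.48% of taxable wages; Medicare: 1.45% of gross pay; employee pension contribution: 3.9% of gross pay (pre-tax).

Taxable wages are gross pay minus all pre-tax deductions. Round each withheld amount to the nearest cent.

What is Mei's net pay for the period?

$1,198.70

Employee pension contribution: $2,262.37 × 0.039 = $88.23
Taxable wages = $2,262.37 − $88.23 = $2,174.14
Local income tax: $2,174.14 × 0.0348 = $75.66
State income tax: $2,174.14 × 0.033 = $71.75
Federal income tax: $2,174.14 × 0.1725 = $375.04
Medicare: $2,262.37 × 0.0145 = $32.80
Charitable contribution: $165.98
Legal plan premium: $134.98
Roth 401(k) contribution: $2,262.37 × 0.0527 = $119.23
Total deductions = $88.23 + $75.66 + $71.75 + $375.04 + $32.80 + $165.98 + $134.98 + $119.23 = $1,063.67
Net pay = $2,262.37 − $1,063.67 = $1,198.70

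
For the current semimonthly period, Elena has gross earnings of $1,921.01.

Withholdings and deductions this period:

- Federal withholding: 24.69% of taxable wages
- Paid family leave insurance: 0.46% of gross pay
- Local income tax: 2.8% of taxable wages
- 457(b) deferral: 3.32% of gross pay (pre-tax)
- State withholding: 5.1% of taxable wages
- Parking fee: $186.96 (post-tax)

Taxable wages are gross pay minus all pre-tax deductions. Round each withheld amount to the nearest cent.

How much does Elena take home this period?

457(b) deferral: $1,921.01 × 0.0332 = $63.78
Taxable wages = $1,921.01 − $63.78 = $1,857.23
Federal withholding: $1,857.23 × 0.2469 = $458.55
Local income tax: $1,857.23 × 0.028 = $52.00
State withholding: $1,857.23 × 0.051 = $94.72
Paid family leave insurance: $1,921.01 × 0.0046 = $8.84
Parking fee: $186.96
Total deductions = $63.78 + $458.55 + $52.00 + $94.72 + $8.84 + $186.96 = $864.85
Net pay = $1,921.01 − $864.85 = $1,056.16

$1,056.16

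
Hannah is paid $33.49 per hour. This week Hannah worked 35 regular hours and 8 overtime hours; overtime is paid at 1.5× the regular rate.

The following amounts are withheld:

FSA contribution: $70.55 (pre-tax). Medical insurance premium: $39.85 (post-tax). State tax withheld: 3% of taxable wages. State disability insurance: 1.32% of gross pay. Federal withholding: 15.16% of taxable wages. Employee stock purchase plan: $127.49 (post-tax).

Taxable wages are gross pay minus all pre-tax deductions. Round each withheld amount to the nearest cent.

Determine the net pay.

Regular pay: 35 × $33.49 = $1172.15
Overtime pay: 8 × $33.49 × 1.5 = $401.88
Gross pay = $1172.15 + $401.88 = $1574.03
FSA contribution: $70.55
Taxable wages = $1574.03 − $70.55 = $1503.48
Federal withholding: $1503.48 × 0.1516 = $227.93
State tax withheld: $1503.48 × 0.03 = $45.10
State disability insurance: $1574.03 × 0.0132 = $20.78
Medical insurance premium: $39.85
Employee stock purchase plan: $127.49
Total deductions = $70.55 + $227.93 + $45.10 + $20.78 + $39.85 + $127.49 = $531.70
Net pay = $1574.03 − $531.70 = $1042.33

$1042.33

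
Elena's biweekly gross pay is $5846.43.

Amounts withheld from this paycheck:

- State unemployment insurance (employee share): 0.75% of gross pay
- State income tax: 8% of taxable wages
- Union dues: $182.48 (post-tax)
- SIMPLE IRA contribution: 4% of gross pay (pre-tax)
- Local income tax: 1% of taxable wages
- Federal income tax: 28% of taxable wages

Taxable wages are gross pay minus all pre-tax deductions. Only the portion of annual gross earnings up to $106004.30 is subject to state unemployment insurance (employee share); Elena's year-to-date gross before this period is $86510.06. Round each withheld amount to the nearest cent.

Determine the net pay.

$3309.58

SIMPLE IRA contribution: $5846.43 × 0.04 = $233.86
Taxable wages = $5846.43 − $233.86 = $5612.57
Local income tax: $5612.57 × 0.01 = $56.13
Federal income tax: $5612.57 × 0.28 = $1571.52
State income tax: $5612.57 × 0.08 = $449.01
State unemployment insurance (employee share): cap not yet reached, full $5846.43 is subject → $5846.43 × 0.0075 = $43.85
Union dues: $182.48
Total deductions = $233.86 + $56.13 + $1571.52 + $449.01 + $43.85 + $182.48 = $2536.85
Net pay = $5846.43 − $2536.85 = $3309.58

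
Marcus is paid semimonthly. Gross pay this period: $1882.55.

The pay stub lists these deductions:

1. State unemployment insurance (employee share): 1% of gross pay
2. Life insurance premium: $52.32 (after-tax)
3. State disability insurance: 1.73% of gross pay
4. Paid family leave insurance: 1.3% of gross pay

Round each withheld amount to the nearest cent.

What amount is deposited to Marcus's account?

$1754.36

State disability insurance: $1882.55 × 0.0173 = $32.57
State unemployment insurance (employee share): $1882.55 × 0.01 = $18.83
Paid family leave insurance: $1882.55 × 0.013 = $24.47
Life insurance premium: $52.32
Total deductions = $32.57 + $18.83 + $24.47 + $52.32 = $128.19
Net pay = $1882.55 − $128.19 = $1754.36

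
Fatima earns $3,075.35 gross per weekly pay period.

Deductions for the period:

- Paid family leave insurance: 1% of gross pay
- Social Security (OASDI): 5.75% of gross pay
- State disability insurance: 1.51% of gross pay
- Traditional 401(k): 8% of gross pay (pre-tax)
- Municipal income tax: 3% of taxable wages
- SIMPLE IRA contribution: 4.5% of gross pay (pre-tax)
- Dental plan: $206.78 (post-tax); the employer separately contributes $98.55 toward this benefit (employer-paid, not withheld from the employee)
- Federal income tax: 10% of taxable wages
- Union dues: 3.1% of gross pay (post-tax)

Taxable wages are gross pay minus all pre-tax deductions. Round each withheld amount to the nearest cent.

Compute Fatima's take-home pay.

$1,784.97

Traditional 401(k): $3,075.35 × 0.08 = $246.03
SIMPLE IRA contribution: $3,075.35 × 0.045 = $138.39
Pre-tax total = $246.03 + $138.39 = $384.42
Taxable wages = $3,075.35 − $384.42 = $2,690.93
Municipal income tax: $2,690.93 × 0.03 = $80.73
Federal income tax: $2,690.93 × 0.1 = $269.09
Social Security (OASDI): $3,075.35 × 0.0575 = $176.83
State disability insurance: $3,075.35 × 0.0151 = $46.44
Paid family leave insurance: $3,075.35 × 0.01 = $30.75
Union dues: $3,075.35 × 0.031 = $95.34
Dental plan: $206.78
(Employer's $98.55 toward dental plan is not withheld from the employee.)
Total deductions = $246.03 + $138.39 + $80.73 + $269.09 + $176.83 + $46.44 + $30.75 + $95.34 + $206.78 = $1,290.38
Net pay = $3,075.35 − $1,290.38 = $1,784.97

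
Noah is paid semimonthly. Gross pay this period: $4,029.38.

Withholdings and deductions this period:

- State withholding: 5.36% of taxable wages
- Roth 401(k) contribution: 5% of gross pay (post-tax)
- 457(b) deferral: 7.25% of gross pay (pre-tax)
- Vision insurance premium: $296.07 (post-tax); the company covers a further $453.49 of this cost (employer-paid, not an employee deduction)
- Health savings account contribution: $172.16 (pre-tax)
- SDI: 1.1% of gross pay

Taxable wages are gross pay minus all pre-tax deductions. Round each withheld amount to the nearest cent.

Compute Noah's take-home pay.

Health savings account contribution: $172.16
457(b) deferral: $4,029.38 × 0.0725 = $292.13
Pre-tax total = $172.16 + $292.13 = $464.29
Taxable wages = $4,029.38 − $464.29 = $3,565.09
State withholding: $3,565.09 × 0.0536 = $191.09
SDI: $4,029.38 × 0.011 = $44.32
Roth 401(k) contribution: $4,029.38 × 0.05 = $201.47
Vision insurance premium: $296.07
(Employer's $453.49 toward vision insurance premium is not withheld from the employee.)
Total deductions = $172.16 + $292.13 + $191.09 + $44.32 + $201.47 + $296.07 = $1,197.24
Net pay = $4,029.38 − $1,197.24 = $2,832.14

$2,832.14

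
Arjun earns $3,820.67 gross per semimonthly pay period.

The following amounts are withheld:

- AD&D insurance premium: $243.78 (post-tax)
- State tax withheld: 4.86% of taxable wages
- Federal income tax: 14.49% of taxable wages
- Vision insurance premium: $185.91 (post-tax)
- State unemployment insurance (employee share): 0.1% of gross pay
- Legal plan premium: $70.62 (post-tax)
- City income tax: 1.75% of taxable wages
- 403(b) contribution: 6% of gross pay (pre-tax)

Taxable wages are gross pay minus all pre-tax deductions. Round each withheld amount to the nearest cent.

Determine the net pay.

403(b) contribution: $3,820.67 × 0.06 = $229.24
Taxable wages = $3,820.67 − $229.24 = $3,591.43
City income tax: $3,591.43 × 0.0175 = $62.85
State tax withheld: $3,591.43 × 0.0486 = $174.54
Federal income tax: $3,591.43 × 0.1449 = $520.40
State unemployment insurance (employee share): $3,820.67 × 0.001 = $3.82
AD&D insurance premium: $243.78
Vision insurance premium: $185.91
Legal plan premium: $70.62
Total deductions = $229.24 + $62.85 + $174.54 + $520.40 + $3.82 + $243.78 + $185.91 + $70.62 = $1,491.16
Net pay = $3,820.67 − $1,491.16 = $2,329.51

$2,329.51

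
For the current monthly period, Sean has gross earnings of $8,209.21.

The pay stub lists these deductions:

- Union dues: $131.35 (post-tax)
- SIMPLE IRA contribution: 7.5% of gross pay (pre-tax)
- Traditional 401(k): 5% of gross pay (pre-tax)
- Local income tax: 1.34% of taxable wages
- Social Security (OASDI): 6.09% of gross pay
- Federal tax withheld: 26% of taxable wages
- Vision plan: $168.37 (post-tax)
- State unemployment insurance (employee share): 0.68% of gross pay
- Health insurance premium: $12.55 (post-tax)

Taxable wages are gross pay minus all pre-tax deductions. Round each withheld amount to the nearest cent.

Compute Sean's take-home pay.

$4,351.18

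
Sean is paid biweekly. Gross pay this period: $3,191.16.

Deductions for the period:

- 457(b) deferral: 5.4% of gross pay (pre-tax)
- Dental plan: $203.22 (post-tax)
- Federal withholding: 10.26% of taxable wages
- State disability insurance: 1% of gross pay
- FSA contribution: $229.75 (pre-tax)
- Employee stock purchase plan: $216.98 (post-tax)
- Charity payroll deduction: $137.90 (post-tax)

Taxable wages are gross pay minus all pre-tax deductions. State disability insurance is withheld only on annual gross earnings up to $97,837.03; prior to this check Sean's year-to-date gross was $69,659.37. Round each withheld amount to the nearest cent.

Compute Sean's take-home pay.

457(b) deferral: $3,191.16 × 0.054 = $172.32
FSA contribution: $229.75
Pre-tax total = $172.32 + $229.75 = $402.07
Taxable wages = $3,191.16 − $402.07 = $2,789.09
Federal withholding: $2,789.09 × 0.1026 = $286.16
State disability insurance: cap not yet reached, full $3,191.16 is subject → $3,191.16 × 0.01 = $31.91
Dental plan: $203.22
Employee stock purchase plan: $216.98
Charity payroll deduction: $137.90
Total deductions = $172.32 + $229.75 + $286.16 + $31.91 + $203.22 + $216.98 + $137.90 = $1,278.24
Net pay = $3,191.16 − $1,278.24 = $1,912.92

$1,912.92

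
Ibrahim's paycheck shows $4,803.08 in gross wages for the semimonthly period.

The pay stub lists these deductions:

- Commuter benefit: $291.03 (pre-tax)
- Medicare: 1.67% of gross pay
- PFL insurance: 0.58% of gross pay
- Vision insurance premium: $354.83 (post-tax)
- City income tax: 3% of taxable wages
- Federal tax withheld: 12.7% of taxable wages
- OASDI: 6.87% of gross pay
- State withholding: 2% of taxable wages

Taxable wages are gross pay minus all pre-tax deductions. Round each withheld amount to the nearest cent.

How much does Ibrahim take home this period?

$2,920.55

Commuter benefit: $291.03
Taxable wages = $4,803.08 − $291.03 = $4,512.05
Federal tax withheld: $4,512.05 × 0.127 = $573.03
State withholding: $4,512.05 × 0.02 = $90.24
City income tax: $4,512.05 × 0.03 = $135.36
PFL insurance: $4,803.08 × 0.0058 = $27.86
OASDI: $4,803.08 × 0.0687 = $329.97
Medicare: $4,803.08 × 0.0167 = $80.21
Vision insurance premium: $354.83
Total deductions = $291.03 + $573.03 + $90.24 + $135.36 + $27.86 + $329.97 + $80.21 + $354.83 = $1,882.53
Net pay = $4,803.08 − $1,882.53 = $2,920.55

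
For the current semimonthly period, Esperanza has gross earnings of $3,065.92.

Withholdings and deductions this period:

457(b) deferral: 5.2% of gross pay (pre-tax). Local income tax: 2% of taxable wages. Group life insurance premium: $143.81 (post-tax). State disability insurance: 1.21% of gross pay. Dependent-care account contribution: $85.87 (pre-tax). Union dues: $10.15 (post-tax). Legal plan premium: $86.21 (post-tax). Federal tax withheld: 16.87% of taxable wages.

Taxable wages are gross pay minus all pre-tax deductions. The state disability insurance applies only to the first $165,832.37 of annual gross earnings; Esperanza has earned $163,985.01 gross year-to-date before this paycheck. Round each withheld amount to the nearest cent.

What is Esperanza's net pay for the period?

$2,025.85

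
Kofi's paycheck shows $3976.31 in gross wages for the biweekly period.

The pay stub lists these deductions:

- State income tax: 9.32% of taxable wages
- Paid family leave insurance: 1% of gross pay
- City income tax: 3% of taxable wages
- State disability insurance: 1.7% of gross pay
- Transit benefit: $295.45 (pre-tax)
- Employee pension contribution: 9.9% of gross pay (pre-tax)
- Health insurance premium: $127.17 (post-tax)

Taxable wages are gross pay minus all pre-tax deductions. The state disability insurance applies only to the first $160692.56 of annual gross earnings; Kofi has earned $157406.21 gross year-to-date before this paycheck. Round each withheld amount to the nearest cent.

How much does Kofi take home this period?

$2659.42

Transit benefit: $295.45
Employee pension contribution: $3976.31 × 0.099 = $393.65
Pre-tax total = $295.45 + $393.65 = $689.10
Taxable wages = $3976.31 − $689.10 = $3287.21
State income tax: $3287.21 × 0.0932 = $306.37
City income tax: $3287.21 × 0.03 = $98.62
Paid family leave insurance: $3976.31 × 0.01 = $39.76
State disability insurance: only $160692.56 − $157406.21 = $3286.35 of this check is subject → $3286.35 × 0.017 = $55.87
Health insurance premium: $127.17
Total deductions = $295.45 + $393.65 + $306.37 + $98.62 + $39.76 + $55.87 + $127.17 = $1316.89
Net pay = $3976.31 − $1316.89 = $2659.42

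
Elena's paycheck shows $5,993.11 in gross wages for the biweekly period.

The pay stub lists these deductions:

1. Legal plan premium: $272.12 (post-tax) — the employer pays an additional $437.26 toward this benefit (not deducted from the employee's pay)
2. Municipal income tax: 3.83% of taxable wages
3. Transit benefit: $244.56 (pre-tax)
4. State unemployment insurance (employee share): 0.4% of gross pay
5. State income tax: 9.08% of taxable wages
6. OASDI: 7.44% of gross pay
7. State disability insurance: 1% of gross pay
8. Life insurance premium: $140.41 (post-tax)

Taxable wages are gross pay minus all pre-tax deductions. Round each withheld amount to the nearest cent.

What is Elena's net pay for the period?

Transit benefit: $244.56
Taxable wages = $5,993.11 − $244.56 = $5,748.55
State income tax: $5,748.55 × 0.0908 = $521.97
Municipal income tax: $5,748.55 × 0.0383 = $220.17
OASDI: $5,993.11 × 0.0744 = $445.89
State disability insurance: $5,993.11 × 0.01 = $59.93
State unemployment insurance (employee share): $5,993.11 × 0.004 = $23.97
Life insurance premium: $140.41
Legal plan premium: $272.12
(Employer's $437.26 toward legal plan premium is not withheld from the employee.)
Total deductions = $244.56 + $521.97 + $220.17 + $445.89 + $59.93 + $23.97 + $140.41 + $272.12 = $1,929.02
Net pay = $5,993.11 − $1,929.02 = $4,064.09

$4,064.09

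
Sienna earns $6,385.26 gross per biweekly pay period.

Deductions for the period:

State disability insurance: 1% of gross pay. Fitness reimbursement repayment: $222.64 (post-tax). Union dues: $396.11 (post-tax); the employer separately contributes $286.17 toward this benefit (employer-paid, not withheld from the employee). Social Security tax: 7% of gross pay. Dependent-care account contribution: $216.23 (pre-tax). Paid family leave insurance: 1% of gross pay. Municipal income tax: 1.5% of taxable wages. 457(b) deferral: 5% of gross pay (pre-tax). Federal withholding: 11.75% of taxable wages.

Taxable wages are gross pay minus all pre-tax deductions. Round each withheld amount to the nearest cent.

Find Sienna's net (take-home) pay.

$3,881.25

457(b) deferral: $6,385.26 × 0.05 = $319.26
Dependent-care account contribution: $216.23
Pre-tax total = $319.26 + $216.23 = $535.49
Taxable wages = $6,385.26 − $535.49 = $5,849.77
Federal withholding: $5,849.77 × 0.1175 = $687.35
Municipal income tax: $5,849.77 × 0.015 = $87.75
Paid family leave insurance: $6,385.26 × 0.01 = $63.85
Social Security tax: $6,385.26 × 0.07 = $446.97
State disability insurance: $6,385.26 × 0.01 = $63.85
Fitness reimbursement repayment: $222.64
Union dues: $396.11
(Employer's $286.17 toward union dues is not withheld from the employee.)
Total deductions = $319.26 + $216.23 + $687.35 + $87.75 + $63.85 + $446.97 + $63.85 + $222.64 + $396.11 = $2,504.01
Net pay = $6,385.26 − $2,504.01 = $3,881.25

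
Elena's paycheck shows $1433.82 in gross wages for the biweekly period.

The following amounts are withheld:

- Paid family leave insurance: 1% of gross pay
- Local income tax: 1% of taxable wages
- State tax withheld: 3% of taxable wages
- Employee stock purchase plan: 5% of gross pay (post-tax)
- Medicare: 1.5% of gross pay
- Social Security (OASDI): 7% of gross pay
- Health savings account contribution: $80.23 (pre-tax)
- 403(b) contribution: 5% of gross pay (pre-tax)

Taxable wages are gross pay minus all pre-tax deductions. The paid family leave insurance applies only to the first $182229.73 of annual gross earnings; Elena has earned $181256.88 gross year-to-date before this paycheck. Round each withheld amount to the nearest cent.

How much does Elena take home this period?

$1027.32

Health savings account contribution: $80.23
403(b) contribution: $1433.82 × 0.05 = $71.69
Pre-tax total = $80.23 + $71.69 = $151.92
Taxable wages = $1433.82 − $151.92 = $1281.90
State tax withheld: $1281.90 × 0.03 = $38.46
Local income tax: $1281.90 × 0.01 = $12.82
Paid family leave insurance: only $182229.73 − $181256.88 = $972.85 of this check is subject → $972.85 × 0.01 = $9.73
Social Security (OASDI): $1433.82 × 0.07 = $100.37
Medicare: $1433.82 × 0.015 = $21.51
Employee stock purchase plan: $1433.82 × 0.05 = $71.69
Total deductions = $80.23 + $71.69 + $38.46 + $12.82 + $9.73 + $100.37 + $21.51 + $71.69 = $406.50
Net pay = $1433.82 − $406.50 = $1027.32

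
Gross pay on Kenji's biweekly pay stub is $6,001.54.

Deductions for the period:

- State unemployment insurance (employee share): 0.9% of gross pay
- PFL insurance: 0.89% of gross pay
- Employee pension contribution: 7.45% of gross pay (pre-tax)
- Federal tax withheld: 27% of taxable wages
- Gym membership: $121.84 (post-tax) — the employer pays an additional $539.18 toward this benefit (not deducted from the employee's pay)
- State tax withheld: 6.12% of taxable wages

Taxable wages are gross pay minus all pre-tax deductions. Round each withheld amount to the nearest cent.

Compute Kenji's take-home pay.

Employee pension contribution: $6,001.54 × 0.0745 = $447.11
Taxable wages = $6,001.54 − $447.11 = $5,554.43
Federal tax withheld: $5,554.43 × 0.27 = $1,499.70
State tax withheld: $5,554.43 × 0.0612 = $339.93
State unemployment insurance (employee share): $6,001.54 × 0.009 = $54.01
PFL insurance: $6,001.54 × 0.0089 = $53.41
Gym membership: $121.84
(Employer's $539.18 toward gym membership is not withheld from the employee.)
Total deductions = $447.11 + $1,499.70 + $339.93 + $54.01 + $53.41 + $121.84 = $2,516.00
Net pay = $6,001.54 − $2,516.00 = $3,485.54

$3,485.54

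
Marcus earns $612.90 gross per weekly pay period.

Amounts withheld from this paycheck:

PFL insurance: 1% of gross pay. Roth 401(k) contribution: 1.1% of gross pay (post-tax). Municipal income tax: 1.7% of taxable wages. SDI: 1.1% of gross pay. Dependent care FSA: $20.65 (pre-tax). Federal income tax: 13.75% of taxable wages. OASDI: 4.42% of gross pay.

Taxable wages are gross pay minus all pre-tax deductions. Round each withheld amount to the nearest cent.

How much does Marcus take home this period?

Dependent care FSA: $20.65
Taxable wages = $612.90 − $20.65 = $592.25
Municipal income tax: $592.25 × 0.017 = $10.07
Federal income tax: $592.25 × 0.1375 = $81.43
OASDI: $612.90 × 0.0442 = $27.09
SDI: $612.90 × 0.011 = $6.74
PFL insurance: $612.90 × 0.01 = $6.13
Roth 401(k) contribution: $612.90 × 0.011 = $6.74
Total deductions = $20.65 + $10.07 + $81.43 + $27.09 + $6.74 + $6.13 + $6.74 = $158.85
Net pay = $612.90 − $158.85 = $454.05

$454.05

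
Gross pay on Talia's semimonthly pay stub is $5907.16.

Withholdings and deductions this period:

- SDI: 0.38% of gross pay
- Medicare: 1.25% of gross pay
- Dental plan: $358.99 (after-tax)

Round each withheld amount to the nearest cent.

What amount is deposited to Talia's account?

$5451.88

Medicare: $5907.16 × 0.0125 = $73.84
SDI: $5907.16 × 0.0038 = $22.45
Dental plan: $358.99
Total deductions = $73.84 + $22.45 + $358.99 = $455.28
Net pay = $5907.16 − $455.28 = $5451.88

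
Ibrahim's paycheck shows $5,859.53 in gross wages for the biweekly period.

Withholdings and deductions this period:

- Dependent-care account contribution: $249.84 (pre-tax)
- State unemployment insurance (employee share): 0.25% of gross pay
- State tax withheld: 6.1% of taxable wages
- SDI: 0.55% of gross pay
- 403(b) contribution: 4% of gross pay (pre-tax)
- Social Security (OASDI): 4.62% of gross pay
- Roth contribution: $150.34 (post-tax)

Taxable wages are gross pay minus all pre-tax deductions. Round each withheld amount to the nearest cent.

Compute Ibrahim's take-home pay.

$4,579.49

Dependent-care account contribution: $249.84
403(b) contribution: $5,859.53 × 0.04 = $234.38
Pre-tax total = $249.84 + $234.38 = $484.22
Taxable wages = $5,859.53 − $484.22 = $5,375.31
State tax withheld: $5,375.31 × 0.061 = $327.89
State unemployment insurance (employee share): $5,859.53 × 0.0025 = $14.65
SDI: $5,859.53 × 0.0055 = $32.23
Social Security (OASDI): $5,859.53 × 0.0462 = $270.71
Roth contribution: $150.34
Total deductions = $249.84 + $234.38 + $327.89 + $14.65 + $32.23 + $270.71 + $150.34 = $1,280.04
Net pay = $5,859.53 − $1,280.04 = $4,579.49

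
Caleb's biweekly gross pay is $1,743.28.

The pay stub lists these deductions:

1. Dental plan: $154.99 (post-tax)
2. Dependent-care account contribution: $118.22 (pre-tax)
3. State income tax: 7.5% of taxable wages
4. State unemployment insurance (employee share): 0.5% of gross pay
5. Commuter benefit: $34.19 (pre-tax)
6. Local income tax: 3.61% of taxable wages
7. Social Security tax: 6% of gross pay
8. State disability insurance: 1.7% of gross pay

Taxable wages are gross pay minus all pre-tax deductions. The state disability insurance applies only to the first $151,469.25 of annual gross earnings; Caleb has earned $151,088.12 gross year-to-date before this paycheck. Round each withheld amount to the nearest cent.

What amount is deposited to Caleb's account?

$1,139.33

Commuter benefit: $34.19
Dependent-care account contribution: $118.22
Pre-tax total = $34.19 + $118.22 = $152.41
Taxable wages = $1,743.28 − $152.41 = $1,590.87
State income tax: $1,590.87 × 0.075 = $119.32
Local income tax: $1,590.87 × 0.0361 = $57.43
State unemployment insurance (employee share): $1,743.28 × 0.005 = $8.72
State disability insurance: only $151,469.25 − $151,088.12 = $381.13 of this check is subject → $381.13 × 0.017 = $6.48
Social Security tax: $1,743.28 × 0.06 = $104.60
Dental plan: $154.99
Total deductions = $34.19 + $118.22 + $119.32 + $57.43 + $8.72 + $6.48 + $104.60 + $154.99 = $603.95
Net pay = $1,743.28 − $603.95 = $1,139.33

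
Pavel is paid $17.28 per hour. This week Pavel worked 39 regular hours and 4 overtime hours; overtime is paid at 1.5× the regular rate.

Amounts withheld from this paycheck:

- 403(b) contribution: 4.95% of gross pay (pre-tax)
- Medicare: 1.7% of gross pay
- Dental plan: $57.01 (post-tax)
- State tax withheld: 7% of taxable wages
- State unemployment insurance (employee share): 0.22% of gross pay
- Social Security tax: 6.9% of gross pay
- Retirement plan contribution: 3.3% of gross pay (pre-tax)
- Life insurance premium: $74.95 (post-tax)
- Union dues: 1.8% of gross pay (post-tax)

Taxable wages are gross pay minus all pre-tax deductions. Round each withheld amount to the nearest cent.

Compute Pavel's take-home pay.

$448.97

Regular pay: 39 × $17.28 = $673.92
Overtime pay: 4 × $17.28 × 1.5 = $103.68
Gross pay = $673.92 + $103.68 = $777.60
Retirement plan contribution: $777.60 × 0.033 = $25.66
403(b) contribution: $777.60 × 0.0495 = $38.49
Pre-tax total = $25.66 + $38.49 = $64.15
Taxable wages = $777.60 − $64.15 = $713.45
State tax withheld: $713.45 × 0.07 = $49.94
State unemployment insurance (employee share): $777.60 × 0.0022 = $1.71
Social Security tax: $777.60 × 0.069 = $53.65
Medicare: $777.60 × 0.017 = $13.22
Life insurance premium: $74.95
Union dues: $777.60 × 0.018 = $14.00
Dental plan: $57.01
Total deductions = $25.66 + $38.49 + $49.94 + $1.71 + $53.65 + $13.22 + $74.95 + $14.00 + $57.01 = $328.63
Net pay = $777.60 − $328.63 = $448.97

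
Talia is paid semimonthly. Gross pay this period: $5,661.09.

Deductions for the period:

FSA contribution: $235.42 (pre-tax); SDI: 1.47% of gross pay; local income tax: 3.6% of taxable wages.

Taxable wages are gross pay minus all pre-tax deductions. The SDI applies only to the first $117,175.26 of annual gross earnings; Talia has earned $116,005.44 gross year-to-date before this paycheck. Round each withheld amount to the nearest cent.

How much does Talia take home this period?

$5,213.15

FSA contribution: $235.42
Taxable wages = $5,661.09 − $235.42 = $5,425.67
Local income tax: $5,425.67 × 0.036 = $195.32
SDI: only $117,175.26 − $116,005.44 = $1,169.82 of this check is subject → $1,169.82 × 0.0147 = $17.20
Total deductions = $235.42 + $195.32 + $17.20 = $447.94
Net pay = $5,661.09 − $447.94 = $5,213.15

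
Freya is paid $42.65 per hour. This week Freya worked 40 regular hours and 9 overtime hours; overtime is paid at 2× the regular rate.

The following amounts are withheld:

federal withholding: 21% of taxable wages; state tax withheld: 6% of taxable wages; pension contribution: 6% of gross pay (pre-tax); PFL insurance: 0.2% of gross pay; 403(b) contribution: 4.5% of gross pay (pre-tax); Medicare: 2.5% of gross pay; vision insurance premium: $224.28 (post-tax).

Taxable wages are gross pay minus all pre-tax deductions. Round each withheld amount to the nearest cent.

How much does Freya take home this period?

$1325.12

Regular pay: 40 × $42.65 = $1706.00
Overtime pay: 9 × $42.65 × 2 = $767.70
Gross pay = $1706.00 + $767.70 = $2473.70
403(b) contribution: $2473.70 × 0.045 = $111.32
Pension contribution: $2473.70 × 0.06 = $148.42
Pre-tax total = $111.32 + $148.42 = $259.74
Taxable wages = $2473.70 − $259.74 = $2213.96
Federal withholding: $2213.96 × 0.21 = $464.93
State tax withheld: $2213.96 × 0.06 = $132.84
Medicare: $2473.70 × 0.025 = $61.84
PFL insurance: $2473.70 × 0.002 = $4.95
Vision insurance premium: $224.28
Total deductions = $111.32 + $148.42 + $464.93 + $132.84 + $61.84 + $4.95 + $224.28 = $1148.58
Net pay = $2473.70 − $1148.58 = $1325.12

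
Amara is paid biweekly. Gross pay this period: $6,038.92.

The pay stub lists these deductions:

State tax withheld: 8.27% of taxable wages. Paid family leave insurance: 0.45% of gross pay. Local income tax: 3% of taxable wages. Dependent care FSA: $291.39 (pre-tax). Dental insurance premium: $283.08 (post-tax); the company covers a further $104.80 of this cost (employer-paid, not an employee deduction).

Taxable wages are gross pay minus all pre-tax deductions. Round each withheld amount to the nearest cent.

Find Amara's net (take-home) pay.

Dependent care FSA: $291.39
Taxable wages = $6,038.92 − $291.39 = $5,747.53
State tax withheld: $5,747.53 × 0.0827 = $475.32
Local income tax: $5,747.53 × 0.03 = $172.43
Paid family leave insurance: $6,038.92 × 0.0045 = $27.18
Dental insurance premium: $283.08
(Employer's $104.80 toward dental insurance premium is not withheld from the employee.)
Total deductions = $291.39 + $475.32 + $172.43 + $27.18 + $283.08 = $1,249.40
Net pay = $6,038.92 − $1,249.40 = $4,789.52

$4,789.52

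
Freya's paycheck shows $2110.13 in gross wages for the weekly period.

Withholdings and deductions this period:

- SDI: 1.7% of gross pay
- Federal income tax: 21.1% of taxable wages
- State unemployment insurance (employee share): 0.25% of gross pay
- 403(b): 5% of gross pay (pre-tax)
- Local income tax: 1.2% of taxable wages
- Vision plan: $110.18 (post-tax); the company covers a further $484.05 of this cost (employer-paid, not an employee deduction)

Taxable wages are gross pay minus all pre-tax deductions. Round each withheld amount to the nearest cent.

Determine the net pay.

$1406.26

403(b): $2110.13 × 0.05 = $105.51
Taxable wages = $2110.13 − $105.51 = $2004.62
Local income tax: $2004.62 × 0.012 = $24.06
Federal income tax: $2004.62 × 0.211 = $422.97
SDI: $2110.13 × 0.017 = $35.87
State unemployment insurance (employee share): $2110.13 × 0.0025 = $5.28
Vision plan: $110.18
(Employer's $484.05 toward vision plan is not withheld from the employee.)
Total deductions = $105.51 + $24.06 + $422.97 + $35.87 + $5.28 + $110.18 = $703.87
Net pay = $2110.13 − $703.87 = $1406.26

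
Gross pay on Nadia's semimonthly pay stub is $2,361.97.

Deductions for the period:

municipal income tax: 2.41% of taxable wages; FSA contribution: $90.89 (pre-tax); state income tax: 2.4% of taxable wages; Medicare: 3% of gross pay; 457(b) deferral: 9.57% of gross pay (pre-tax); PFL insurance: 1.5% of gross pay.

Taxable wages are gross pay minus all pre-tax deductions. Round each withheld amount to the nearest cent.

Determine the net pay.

457(b) deferral: $2,361.97 × 0.0957 = $226.04
FSA contribution: $90.89
Pre-tax total = $226.04 + $90.89 = $316.93
Taxable wages = $2,361.97 − $316.93 = $2,045.04
State income tax: $2,045.04 × 0.024 = $49.08
Municipal income tax: $2,045.04 × 0.0241 = $49.29
Medicare: $2,361.97 × 0.03 = $70.86
PFL insurance: $2,361.97 × 0.015 = $35.43
Total deductions = $226.04 + $90.89 + $49.08 + $49.29 + $70.86 + $35.43 = $521.59
Net pay = $2,361.97 − $521.59 = $1,840.38

$1,840.38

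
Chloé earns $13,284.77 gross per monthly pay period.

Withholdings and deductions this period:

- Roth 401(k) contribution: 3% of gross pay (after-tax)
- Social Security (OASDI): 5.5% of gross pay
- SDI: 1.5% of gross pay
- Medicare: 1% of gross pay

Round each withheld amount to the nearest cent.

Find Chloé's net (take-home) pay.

SDI: $13,284.77 × 0.015 = $199.27
Social Security (OASDI): $13,284.77 × 0.055 = $730.66
Medicare: $13,284.77 × 0.01 = $132.85
Roth 401(k) contribution: $13,284.77 × 0.03 = $398.54
Total deductions = $199.27 + $730.66 + $132.85 + $398.54 = $1,461.32
Net pay = $13,284.77 − $1,461.32 = $11,823.45

$11,823.45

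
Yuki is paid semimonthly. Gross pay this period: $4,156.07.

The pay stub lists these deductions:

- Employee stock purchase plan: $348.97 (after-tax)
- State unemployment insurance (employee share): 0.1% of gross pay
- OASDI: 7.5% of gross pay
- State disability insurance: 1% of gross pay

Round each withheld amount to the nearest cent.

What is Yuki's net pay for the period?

$3,449.67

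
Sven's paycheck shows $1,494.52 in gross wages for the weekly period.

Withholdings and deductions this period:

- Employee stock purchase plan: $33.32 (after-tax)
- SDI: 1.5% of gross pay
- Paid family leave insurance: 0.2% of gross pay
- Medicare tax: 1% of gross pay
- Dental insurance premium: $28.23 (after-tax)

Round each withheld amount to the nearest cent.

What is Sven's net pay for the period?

Paid family leave insurance: $1,494.52 × 0.002 = $2.99
SDI: $1,494.52 × 0.015 = $22.42
Medicare tax: $1,494.52 × 0.01 = $14.95
Employee stock purchase plan: $33.32
Dental insurance premium: $28.23
Total deductions = $2.99 + $22.42 + $14.95 + $33.32 + $28.23 = $101.91
Net pay = $1,494.52 − $101.91 = $1,392.61

$1,392.61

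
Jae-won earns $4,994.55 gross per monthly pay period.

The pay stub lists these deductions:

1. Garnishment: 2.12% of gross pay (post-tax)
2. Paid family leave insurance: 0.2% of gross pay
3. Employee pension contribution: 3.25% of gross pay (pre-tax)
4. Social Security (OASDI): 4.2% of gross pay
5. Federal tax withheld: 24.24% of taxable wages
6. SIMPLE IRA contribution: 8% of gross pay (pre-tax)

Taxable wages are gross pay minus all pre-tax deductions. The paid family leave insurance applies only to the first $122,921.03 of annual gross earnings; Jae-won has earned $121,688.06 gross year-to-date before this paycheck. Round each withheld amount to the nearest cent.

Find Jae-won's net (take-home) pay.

$3,040.07

SIMPLE IRA contribution: $4,994.55 × 0.08 = $399.56
Employee pension contribution: $4,994.55 × 0.0325 = $162.32
Pre-tax total = $399.56 + $162.32 = $561.88
Taxable wages = $4,994.55 − $561.88 = $4,432.67
Federal tax withheld: $4,432.67 × 0.2424 = $1,074.48
Paid family leave insurance: only $122,921.03 − $121,688.06 = $1,232.97 of this check is subject → $1,232.97 × 0.002 = $2.47
Social Security (OASDI): $4,994.55 × 0.042 = $209.77
Garnishment: $4,994.55 × 0.0212 = $105.88
Total deductions = $399.56 + $162.32 + $1,074.48 + $2.47 + $209.77 + $105.88 = $1,954.48
Net pay = $4,994.55 − $1,954.48 = $3,040.07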